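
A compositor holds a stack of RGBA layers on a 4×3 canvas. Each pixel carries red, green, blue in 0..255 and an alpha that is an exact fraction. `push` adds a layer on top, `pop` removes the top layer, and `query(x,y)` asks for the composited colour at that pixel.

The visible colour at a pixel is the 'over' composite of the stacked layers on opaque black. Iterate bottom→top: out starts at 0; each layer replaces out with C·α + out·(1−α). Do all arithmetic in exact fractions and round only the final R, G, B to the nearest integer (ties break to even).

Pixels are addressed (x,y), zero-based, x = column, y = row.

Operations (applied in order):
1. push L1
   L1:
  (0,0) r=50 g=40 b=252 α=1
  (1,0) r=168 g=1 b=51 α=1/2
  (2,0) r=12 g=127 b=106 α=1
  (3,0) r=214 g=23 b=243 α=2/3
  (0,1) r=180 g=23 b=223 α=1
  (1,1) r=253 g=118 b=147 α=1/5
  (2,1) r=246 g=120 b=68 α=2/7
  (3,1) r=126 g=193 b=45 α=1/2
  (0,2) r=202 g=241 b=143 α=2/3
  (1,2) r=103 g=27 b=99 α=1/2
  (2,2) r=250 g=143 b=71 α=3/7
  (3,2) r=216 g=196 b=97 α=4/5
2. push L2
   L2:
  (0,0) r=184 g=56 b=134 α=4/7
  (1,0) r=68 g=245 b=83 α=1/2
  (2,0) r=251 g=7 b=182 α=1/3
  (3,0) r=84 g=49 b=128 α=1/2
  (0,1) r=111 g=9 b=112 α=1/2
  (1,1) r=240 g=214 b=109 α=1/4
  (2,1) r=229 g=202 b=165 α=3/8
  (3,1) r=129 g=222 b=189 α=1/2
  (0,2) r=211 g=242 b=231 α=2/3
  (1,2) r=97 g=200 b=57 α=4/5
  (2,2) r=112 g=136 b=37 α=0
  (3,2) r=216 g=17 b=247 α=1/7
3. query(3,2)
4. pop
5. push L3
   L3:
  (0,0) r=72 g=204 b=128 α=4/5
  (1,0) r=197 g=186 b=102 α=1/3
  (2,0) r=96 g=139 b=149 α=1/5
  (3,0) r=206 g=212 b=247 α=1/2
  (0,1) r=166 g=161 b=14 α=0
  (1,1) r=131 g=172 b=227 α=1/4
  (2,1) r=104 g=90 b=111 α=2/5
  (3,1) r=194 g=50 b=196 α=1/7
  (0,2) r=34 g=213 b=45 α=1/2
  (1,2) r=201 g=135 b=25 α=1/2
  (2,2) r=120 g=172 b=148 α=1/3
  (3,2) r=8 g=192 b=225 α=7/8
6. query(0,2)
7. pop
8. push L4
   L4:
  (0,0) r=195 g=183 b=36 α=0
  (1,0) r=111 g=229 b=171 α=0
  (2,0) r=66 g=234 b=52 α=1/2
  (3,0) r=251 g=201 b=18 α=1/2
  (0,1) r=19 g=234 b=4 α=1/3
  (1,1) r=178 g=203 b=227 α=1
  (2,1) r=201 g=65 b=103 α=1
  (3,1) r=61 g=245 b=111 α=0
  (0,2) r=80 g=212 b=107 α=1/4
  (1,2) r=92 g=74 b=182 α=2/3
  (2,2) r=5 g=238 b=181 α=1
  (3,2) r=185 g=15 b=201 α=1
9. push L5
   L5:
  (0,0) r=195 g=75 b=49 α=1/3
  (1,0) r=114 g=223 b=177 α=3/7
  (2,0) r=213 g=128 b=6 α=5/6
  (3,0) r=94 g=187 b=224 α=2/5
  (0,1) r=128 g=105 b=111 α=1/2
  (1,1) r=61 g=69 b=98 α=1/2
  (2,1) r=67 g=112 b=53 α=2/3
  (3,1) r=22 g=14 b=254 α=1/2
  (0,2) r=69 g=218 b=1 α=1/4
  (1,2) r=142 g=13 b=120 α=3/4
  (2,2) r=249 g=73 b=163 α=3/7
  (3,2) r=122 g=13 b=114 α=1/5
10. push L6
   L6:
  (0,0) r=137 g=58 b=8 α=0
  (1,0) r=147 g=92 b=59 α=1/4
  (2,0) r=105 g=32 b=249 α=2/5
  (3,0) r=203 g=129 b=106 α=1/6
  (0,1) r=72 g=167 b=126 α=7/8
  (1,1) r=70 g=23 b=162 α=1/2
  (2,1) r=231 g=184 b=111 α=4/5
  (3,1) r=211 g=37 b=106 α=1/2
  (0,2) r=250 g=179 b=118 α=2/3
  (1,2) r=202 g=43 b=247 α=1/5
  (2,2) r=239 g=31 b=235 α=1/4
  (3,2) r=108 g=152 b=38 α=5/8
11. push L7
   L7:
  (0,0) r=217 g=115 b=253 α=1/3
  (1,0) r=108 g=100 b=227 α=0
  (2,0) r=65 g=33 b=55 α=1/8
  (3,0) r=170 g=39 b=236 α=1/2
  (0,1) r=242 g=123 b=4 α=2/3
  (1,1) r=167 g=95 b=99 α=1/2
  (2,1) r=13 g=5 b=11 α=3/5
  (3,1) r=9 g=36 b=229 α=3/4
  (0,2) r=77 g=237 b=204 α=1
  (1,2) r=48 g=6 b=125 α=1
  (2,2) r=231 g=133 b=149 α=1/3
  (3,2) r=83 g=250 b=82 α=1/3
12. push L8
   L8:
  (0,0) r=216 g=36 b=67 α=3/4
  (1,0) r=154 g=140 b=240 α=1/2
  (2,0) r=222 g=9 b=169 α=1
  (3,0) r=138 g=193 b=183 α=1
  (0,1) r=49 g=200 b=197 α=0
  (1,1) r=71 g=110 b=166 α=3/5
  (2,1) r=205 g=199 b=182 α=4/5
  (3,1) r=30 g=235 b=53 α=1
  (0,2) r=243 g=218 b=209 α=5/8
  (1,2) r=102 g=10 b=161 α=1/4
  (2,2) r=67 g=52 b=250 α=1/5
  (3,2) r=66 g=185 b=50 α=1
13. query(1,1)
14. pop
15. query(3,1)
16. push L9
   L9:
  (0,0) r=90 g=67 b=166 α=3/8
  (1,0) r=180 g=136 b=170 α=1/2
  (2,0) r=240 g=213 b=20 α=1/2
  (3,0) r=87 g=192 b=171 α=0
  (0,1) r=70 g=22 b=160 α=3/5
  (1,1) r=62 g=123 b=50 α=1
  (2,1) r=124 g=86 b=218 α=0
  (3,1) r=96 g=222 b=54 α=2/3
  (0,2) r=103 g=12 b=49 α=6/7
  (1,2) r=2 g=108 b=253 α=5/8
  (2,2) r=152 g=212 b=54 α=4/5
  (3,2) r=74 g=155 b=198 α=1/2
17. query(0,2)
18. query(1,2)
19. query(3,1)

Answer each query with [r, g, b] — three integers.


at x=3,y=2 over L1,L2:
+L1 (α=4/5) → [864/5, 784/5, 388/5]
+L2 (α=1/7) → [6264/35, 4789/35, 509/5]
rounded: [179, 137, 102]

query (0,2) [L1,L3] — begin 0,0,0
L1 α=2/3: [404/3, 482/3, 286/3]
L3 α=1/2: [253/3, 1121/6, 421/6]
rounded: [84, 187, 70]

query (1,1) [L1,L4,L5,L6,L7,L8] — begin 0,0,0
L1 α=1/5: [253/5, 118/5, 147/5]
L4 α=1: [178, 203, 227]
L5 α=1/2: [239/2, 136, 325/2]
L6 α=1/2: [379/4, 159/2, 649/4]
L7 α=1/2: [1047/8, 349/4, 1045/8]
L8 α=3/5: [1899/20, 1009/10, 3037/20]
→ [95, 101, 152]

at x=3,y=1 over L1,L4,L5,L6,L7:
+L1 (α=1/2) → [63, 193/2, 45/2]
+L4 (α=0) → [63, 193/2, 45/2]
+L5 (α=1/2) → [85/2, 221/4, 553/4]
+L6 (α=1/2) → [507/4, 369/8, 977/8]
+L7 (α=3/4) → [615/16, 1233/32, 6473/32]
= [38, 39, 202]

query (0,2) [L1,L4,L5,L6,L7,L9] — begin 0,0,0
+L1 (α=2/3) → [404/3, 482/3, 286/3]
+L4 (α=1/4) → [121, 347/2, 393/4]
+L5 (α=1/4) → [108, 1477/8, 1183/16]
+L6 (α=2/3) → [608/3, 1447/8, 1653/16]
+L7 (α=1) → [77, 237, 204]
+L9 (α=6/7) → [695/7, 309/7, 498/7]
rounded: [99, 44, 71]

query (1,2) [L1,L4,L5,L6,L7,L9] — begin 0,0,0
after L1 α=1/2: [103/2, 27/2, 99/2]
after L4 α=2/3: [157/2, 323/6, 827/6]
after L5 α=3/4: [1009/8, 557/24, 2987/24]
after L6 α=1/5: [1413/10, 163/6, 4469/30]
after L7 α=1: [48, 6, 125]
after L9 α=5/8: [77/4, 279/4, 205]
→ [19, 70, 205]

query (3,1) [L1,L4,L5,L6,L7,L9] — begin 0,0,0
after L1 α=1/2: [63, 193/2, 45/2]
after L4 α=0: [63, 193/2, 45/2]
after L5 α=1/2: [85/2, 221/4, 553/4]
after L6 α=1/2: [507/4, 369/8, 977/8]
after L7 α=3/4: [615/16, 1233/32, 6473/32]
after L9 α=2/3: [1229/16, 5147/32, 9929/96]
→ [77, 161, 103]


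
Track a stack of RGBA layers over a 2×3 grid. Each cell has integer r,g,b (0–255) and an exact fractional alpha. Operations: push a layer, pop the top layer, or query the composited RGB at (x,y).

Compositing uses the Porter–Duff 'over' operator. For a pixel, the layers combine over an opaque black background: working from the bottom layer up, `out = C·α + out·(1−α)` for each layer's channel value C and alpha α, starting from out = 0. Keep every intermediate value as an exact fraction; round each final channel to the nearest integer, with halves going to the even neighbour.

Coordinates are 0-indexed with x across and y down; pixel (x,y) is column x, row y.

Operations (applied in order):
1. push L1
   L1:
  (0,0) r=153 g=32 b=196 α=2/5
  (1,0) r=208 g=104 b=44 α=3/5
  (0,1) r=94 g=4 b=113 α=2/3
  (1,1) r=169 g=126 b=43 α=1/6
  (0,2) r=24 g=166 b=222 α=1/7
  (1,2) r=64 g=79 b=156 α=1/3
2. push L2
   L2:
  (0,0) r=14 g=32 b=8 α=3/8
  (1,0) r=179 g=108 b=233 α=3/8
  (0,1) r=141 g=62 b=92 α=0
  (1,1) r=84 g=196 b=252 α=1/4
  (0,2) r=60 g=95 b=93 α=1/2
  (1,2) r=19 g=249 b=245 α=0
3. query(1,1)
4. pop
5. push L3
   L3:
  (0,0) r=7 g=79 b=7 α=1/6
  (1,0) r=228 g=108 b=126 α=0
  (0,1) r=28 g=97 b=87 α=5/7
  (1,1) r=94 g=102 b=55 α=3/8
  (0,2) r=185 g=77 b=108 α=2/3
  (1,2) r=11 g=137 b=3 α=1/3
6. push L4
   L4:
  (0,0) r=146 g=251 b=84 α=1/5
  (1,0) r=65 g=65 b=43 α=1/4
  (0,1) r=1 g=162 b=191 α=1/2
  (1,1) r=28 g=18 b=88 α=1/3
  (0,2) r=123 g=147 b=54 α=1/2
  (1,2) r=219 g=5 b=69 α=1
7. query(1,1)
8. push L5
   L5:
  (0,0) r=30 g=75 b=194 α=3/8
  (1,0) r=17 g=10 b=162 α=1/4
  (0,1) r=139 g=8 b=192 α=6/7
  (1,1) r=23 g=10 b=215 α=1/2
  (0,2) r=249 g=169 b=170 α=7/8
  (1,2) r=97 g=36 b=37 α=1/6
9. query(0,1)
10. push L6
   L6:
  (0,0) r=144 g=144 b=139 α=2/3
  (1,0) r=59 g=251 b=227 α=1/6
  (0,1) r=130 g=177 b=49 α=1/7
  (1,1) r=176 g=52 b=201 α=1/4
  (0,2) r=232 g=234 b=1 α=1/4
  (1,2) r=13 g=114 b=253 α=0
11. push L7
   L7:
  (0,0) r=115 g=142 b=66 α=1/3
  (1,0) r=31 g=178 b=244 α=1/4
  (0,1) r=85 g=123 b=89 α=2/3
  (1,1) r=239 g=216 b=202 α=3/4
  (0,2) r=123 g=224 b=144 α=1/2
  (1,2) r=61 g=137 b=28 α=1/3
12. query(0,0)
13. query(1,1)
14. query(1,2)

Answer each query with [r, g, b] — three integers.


at x=1,y=1 over L1,L2:
after L1 α=1/6: [169/6, 21, 43/6]
after L2 α=1/4: [337/8, 259/4, 547/8]
= [42, 65, 68]

at x=1,y=1 over L1,L3,L4:
after L1 α=1/6: [169/6, 21, 43/6]
after L3 α=3/8: [2537/48, 411/8, 1205/48]
after L4 α=1/3: [3209/72, 161/4, 3317/72]
= [45, 40, 46]

at x=0,y=1 over L1,L3,L4,L5:
L1 α=2/3: [188/3, 8/3, 226/3]
L3 α=5/7: [796/21, 1471/21, 251/3]
L4 α=1/2: [817/42, 4873/42, 412/3]
L5 α=6/7: [35845/294, 6889/294, 3868/21]
→ [122, 23, 184]

at x=0,y=0 over L1,L3,L4,L5,L6,L7:
+L1 (α=2/5) → [306/5, 64/5, 392/5]
+L3 (α=1/6) → [313/6, 143/6, 133/2]
+L4 (α=1/5) → [1064/15, 1039/15, 70]
+L5 (α=3/8) → [667/12, 857/12, 233/2]
+L6 (α=2/3) → [4123/36, 4313/36, 263/2]
+L7 (α=1/3) → [6193/54, 6869/54, 329/3]
rounded: [115, 127, 110]

query (1,1) [L1,L3,L4,L5,L6,L7] — begin 0,0,0
L1 α=1/6: [169/6, 21, 43/6]
L3 α=3/8: [2537/48, 411/8, 1205/48]
L4 α=1/3: [3209/72, 161/4, 3317/72]
L5 α=1/2: [4865/144, 201/8, 18797/144]
L6 α=1/4: [13313/192, 1019/32, 28445/192]
L7 α=3/4: [150977/768, 21755/128, 144797/768]
→ [197, 170, 189]

at x=1,y=2 over L1,L3,L4,L5,L6,L7:
+L1 (α=1/3) → [64/3, 79/3, 52]
+L3 (α=1/3) → [161/9, 569/9, 107/3]
+L4 (α=1) → [219, 5, 69]
+L5 (α=1/6) → [596/3, 61/6, 191/3]
+L6 (α=0) → [596/3, 61/6, 191/3]
+L7 (α=1/3) → [1375/9, 472/9, 466/9]
rounded: [153, 52, 52]


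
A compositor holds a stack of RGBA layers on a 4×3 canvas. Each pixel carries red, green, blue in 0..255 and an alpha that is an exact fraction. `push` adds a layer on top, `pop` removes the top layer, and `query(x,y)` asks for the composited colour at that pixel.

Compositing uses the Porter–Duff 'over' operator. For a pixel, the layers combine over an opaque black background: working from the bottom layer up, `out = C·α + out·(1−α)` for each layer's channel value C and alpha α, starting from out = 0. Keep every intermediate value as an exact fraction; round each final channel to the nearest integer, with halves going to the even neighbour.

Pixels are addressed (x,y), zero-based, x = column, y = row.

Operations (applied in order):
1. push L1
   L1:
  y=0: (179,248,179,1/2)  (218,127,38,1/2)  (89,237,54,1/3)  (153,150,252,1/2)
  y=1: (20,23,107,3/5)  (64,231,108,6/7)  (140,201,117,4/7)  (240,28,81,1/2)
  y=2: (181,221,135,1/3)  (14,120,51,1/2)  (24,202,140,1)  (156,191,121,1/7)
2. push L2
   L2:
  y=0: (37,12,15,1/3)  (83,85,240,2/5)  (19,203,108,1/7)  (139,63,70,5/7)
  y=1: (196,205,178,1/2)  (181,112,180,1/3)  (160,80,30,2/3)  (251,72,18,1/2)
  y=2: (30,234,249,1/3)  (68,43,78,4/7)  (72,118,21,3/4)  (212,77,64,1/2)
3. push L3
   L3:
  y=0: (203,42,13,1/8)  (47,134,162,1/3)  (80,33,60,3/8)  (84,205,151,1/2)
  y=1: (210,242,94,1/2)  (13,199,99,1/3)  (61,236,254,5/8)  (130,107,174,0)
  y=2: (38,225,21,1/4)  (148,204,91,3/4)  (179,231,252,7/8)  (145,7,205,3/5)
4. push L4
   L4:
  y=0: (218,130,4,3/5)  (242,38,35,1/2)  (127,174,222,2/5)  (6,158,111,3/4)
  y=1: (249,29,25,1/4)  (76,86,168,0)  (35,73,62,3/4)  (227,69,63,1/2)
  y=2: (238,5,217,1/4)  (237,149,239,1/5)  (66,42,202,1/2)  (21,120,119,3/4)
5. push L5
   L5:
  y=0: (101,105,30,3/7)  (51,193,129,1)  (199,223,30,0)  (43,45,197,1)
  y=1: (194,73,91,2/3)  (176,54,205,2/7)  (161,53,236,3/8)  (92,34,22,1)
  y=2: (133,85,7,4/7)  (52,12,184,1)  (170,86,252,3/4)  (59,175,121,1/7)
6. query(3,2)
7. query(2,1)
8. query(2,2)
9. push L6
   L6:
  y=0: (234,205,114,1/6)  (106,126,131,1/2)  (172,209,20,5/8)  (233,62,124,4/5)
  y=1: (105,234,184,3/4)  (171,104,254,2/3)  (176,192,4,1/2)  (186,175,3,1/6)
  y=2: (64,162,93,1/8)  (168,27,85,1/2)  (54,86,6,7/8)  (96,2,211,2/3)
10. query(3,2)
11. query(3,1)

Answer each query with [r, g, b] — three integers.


at x=3,y=2 over L1,L2,L3,L4,L5:
+L1 (α=1/7) → [156/7, 191/7, 121/7]
+L2 (α=1/2) → [820/7, 365/7, 569/14]
+L3 (α=3/5) → [937/7, 877/35, 4874/35]
+L4 (α=3/4) → [689/14, 13477/140, 17369/140]
+L5 (α=1/7) → [2480/49, 52681/490, 60577/490]
= [51, 108, 124]

at x=2,y=1 over L1,L2,L3,L4,L5:
after L1 α=4/7: [80, 804/7, 468/7]
after L2 α=2/3: [400/3, 1924/21, 296/7]
after L3 α=5/8: [705/8, 1273/7, 4889/28]
after L4 α=3/4: [1545/32, 1403/14, 10097/112]
after L5 α=3/8: [23181/256, 9241/112, 129781/896]
→ [91, 83, 145]

query (2,2) [L1,L2,L3,L4,L5] — begin 0,0,0
L1 α=1: [24, 202, 140]
L2 α=3/4: [60, 139, 203/4]
L3 α=7/8: [1313/8, 439/2, 7259/32]
L4 α=1/2: [1841/16, 523/4, 13723/64]
L5 α=3/4: [10001/64, 1555/16, 62107/256]
= [156, 97, 243]

query (3,2) [L1,L2,L3,L4,L5,L6] — begin 0,0,0
after L1 α=1/7: [156/7, 191/7, 121/7]
after L2 α=1/2: [820/7, 365/7, 569/14]
after L3 α=3/5: [937/7, 877/35, 4874/35]
after L4 α=3/4: [689/14, 13477/140, 17369/140]
after L5 α=1/7: [2480/49, 52681/490, 60577/490]
after L6 α=2/3: [11888/147, 54641/1470, 89119/490]
→ [81, 37, 182]

query (3,1) [L1,L2,L3,L4,L5,L6] — begin 0,0,0
+L1 (α=1/2) → [120, 14, 81/2]
+L2 (α=1/2) → [371/2, 43, 117/4]
+L3 (α=0) → [371/2, 43, 117/4]
+L4 (α=1/2) → [825/4, 56, 369/8]
+L5 (α=1) → [92, 34, 22]
+L6 (α=1/6) → [323/3, 115/2, 113/6]
rounded: [108, 58, 19]


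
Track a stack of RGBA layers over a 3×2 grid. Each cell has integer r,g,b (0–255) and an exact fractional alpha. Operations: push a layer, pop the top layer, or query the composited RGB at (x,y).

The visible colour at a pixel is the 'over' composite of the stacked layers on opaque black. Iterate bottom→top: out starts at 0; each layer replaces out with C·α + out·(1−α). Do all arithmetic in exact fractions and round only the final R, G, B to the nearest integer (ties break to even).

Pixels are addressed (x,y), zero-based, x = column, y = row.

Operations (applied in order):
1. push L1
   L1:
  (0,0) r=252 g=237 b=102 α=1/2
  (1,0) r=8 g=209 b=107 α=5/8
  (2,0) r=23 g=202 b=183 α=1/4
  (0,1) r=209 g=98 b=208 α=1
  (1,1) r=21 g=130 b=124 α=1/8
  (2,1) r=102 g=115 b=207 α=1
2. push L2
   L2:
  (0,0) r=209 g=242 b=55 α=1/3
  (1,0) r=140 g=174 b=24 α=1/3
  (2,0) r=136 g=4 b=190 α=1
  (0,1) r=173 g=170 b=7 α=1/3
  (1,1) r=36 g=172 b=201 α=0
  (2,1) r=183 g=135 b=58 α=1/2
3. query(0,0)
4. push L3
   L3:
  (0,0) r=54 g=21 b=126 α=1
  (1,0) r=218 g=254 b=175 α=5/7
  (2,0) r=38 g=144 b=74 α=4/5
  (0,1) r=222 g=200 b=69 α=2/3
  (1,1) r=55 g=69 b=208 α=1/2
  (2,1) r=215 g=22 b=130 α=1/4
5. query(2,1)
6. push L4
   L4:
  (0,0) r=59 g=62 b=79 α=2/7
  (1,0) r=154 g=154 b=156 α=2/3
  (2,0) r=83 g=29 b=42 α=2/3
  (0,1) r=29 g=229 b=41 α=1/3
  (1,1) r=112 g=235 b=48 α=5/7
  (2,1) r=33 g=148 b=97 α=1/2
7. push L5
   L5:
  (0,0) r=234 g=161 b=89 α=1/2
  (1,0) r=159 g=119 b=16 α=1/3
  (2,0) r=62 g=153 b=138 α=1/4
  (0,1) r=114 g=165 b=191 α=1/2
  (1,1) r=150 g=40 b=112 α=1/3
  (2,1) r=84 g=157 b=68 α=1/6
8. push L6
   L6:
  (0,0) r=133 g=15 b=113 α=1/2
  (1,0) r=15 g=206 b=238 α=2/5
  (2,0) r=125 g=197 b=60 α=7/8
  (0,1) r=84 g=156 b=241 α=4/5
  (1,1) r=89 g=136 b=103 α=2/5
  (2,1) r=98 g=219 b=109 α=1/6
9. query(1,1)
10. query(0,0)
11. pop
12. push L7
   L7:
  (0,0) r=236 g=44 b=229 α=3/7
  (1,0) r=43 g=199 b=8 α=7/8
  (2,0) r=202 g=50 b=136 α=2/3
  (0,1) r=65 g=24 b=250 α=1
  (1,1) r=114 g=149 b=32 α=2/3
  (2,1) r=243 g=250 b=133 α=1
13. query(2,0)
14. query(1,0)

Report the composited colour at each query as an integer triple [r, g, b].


(0,0) stack=L1,L2; from [0,0,0]:
+L1 (α=1/2) → [126, 237/2, 51]
+L2 (α=1/3) → [461/3, 479/3, 157/3]
= [154, 160, 52]

query (2,1) [L1,L2,L3] — begin 0,0,0
+L1 (α=1) → [102, 115, 207]
+L2 (α=1/2) → [285/2, 125, 265/2]
+L3 (α=1/4) → [1285/8, 397/4, 1055/8]
rounded: [161, 99, 132]

query (1,1) [L1,L2,L3,L4,L5,L6] — begin 0,0,0
+L1 (α=1/8) → [21/8, 65/4, 31/2]
+L2 (α=0) → [21/8, 65/4, 31/2]
+L3 (α=1/2) → [461/16, 341/8, 447/4]
+L4 (α=5/7) → [4941/56, 5041/28, 927/14]
+L5 (α=1/3) → [3047/28, 1867/14, 1711/21]
+L6 (α=2/5) → [2825/28, 9409/70, 3153/35]
= [101, 134, 90]

query (0,0) [L1,L2,L3,L4,L5,L6] — begin 0,0,0
L1 α=1/2: [126, 237/2, 51]
L2 α=1/3: [461/3, 479/3, 157/3]
L3 α=1: [54, 21, 126]
L4 α=2/7: [388/7, 229/7, 788/7]
L5 α=1/2: [1013/7, 678/7, 1411/14]
L6 α=1/2: [972/7, 783/14, 2993/28]
→ [139, 56, 107]

(2,0) stack=L1,L2,L3,L4,L5,L7; from [0,0,0]:
L1 α=1/4: [23/4, 101/2, 183/4]
L2 α=1: [136, 4, 190]
L3 α=4/5: [288/5, 116, 486/5]
L4 α=2/3: [1118/15, 58, 302/5]
L5 α=1/4: [357/5, 327/4, 399/5]
L7 α=2/3: [2377/15, 727/12, 1759/15]
= [158, 61, 117]

at x=1,y=0 over L1,L2,L3,L4,L5,L7:
after L1 α=5/8: [5, 1045/8, 535/8]
after L2 α=1/3: [50, 1741/12, 631/12]
after L3 α=5/7: [170, 9361/42, 5881/42]
after L4 α=2/3: [478/3, 22297/126, 18985/126]
after L5 α=1/3: [1433/9, 29794/189, 19993/189]
after L7 α=7/8: [2071/36, 293071/1512, 30577/1512]
→ [58, 194, 20]


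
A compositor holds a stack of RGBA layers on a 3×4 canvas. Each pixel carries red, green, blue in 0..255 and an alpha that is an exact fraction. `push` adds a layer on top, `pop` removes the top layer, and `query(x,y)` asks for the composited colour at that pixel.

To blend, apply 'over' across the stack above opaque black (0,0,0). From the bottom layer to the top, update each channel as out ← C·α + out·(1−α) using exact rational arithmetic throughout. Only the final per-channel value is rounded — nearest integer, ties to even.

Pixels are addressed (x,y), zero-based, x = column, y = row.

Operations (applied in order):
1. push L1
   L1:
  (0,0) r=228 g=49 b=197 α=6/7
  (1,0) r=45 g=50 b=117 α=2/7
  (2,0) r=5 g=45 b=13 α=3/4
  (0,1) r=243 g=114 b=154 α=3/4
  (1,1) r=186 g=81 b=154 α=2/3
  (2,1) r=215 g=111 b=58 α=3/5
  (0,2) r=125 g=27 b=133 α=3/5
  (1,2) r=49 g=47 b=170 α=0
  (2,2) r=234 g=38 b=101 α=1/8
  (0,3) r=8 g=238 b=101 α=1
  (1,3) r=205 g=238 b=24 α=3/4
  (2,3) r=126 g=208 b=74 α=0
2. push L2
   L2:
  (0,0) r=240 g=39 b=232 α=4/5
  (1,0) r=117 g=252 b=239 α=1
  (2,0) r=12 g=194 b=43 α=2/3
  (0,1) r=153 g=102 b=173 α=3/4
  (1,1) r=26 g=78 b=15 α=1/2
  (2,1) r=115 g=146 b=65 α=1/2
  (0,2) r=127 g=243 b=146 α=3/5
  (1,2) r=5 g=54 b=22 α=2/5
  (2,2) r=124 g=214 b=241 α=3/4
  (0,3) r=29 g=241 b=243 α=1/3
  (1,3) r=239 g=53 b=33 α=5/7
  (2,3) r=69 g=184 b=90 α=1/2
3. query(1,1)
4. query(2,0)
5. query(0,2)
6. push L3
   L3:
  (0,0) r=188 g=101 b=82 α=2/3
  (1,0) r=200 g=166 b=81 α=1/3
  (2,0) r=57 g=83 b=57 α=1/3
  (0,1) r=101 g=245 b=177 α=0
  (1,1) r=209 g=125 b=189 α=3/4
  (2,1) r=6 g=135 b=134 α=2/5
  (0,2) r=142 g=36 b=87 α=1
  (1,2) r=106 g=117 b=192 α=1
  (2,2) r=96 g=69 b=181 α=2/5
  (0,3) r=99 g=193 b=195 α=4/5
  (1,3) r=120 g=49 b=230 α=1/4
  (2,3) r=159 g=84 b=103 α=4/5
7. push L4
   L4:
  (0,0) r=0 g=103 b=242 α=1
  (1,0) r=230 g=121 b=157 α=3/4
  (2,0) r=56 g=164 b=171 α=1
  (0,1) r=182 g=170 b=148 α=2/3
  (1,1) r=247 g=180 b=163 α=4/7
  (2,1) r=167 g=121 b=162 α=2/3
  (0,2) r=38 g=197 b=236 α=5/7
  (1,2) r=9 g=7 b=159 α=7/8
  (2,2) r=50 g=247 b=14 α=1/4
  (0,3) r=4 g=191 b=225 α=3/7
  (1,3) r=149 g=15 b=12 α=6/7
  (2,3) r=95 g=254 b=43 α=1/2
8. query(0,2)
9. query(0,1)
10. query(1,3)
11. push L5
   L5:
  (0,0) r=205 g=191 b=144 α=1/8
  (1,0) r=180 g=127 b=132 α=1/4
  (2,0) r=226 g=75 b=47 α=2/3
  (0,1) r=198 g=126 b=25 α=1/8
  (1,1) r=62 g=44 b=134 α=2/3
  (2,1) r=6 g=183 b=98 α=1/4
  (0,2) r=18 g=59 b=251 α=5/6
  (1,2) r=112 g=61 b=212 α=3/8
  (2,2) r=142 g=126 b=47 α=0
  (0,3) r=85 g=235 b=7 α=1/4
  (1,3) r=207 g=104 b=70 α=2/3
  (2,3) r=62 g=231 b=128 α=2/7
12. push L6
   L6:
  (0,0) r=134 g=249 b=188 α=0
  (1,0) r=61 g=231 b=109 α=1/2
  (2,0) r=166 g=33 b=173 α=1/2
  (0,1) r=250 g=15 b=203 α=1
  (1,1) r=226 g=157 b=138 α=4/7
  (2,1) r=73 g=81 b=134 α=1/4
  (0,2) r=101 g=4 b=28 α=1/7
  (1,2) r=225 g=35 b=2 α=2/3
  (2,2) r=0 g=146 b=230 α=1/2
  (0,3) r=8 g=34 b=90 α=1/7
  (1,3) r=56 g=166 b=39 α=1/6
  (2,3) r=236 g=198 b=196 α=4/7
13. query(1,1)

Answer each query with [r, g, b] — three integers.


query (1,1) [L1,L2] — begin 0,0,0
L1 α=2/3: [124, 54, 308/3]
L2 α=1/2: [75, 66, 353/6]
→ [75, 66, 59]

at x=2,y=0 over L1,L2:
L1 α=3/4: [15/4, 135/4, 39/4]
L2 α=2/3: [37/4, 1687/12, 383/12]
→ [9, 141, 32]

query (0,2) [L1,L2] — begin 0,0,0
after L1 α=3/5: [75, 81/5, 399/5]
after L2 α=3/5: [531/5, 3807/25, 2988/25]
= [106, 152, 120]

query (0,2) [L1,L2,L3,L4] — begin 0,0,0
L1 α=3/5: [75, 81/5, 399/5]
L2 α=3/5: [531/5, 3807/25, 2988/25]
L3 α=1: [142, 36, 87]
L4 α=5/7: [474/7, 151, 1354/7]
= [68, 151, 193]

(0,1) stack=L1,L2,L3,L4; from [0,0,0]:
L1 α=3/4: [729/4, 171/2, 231/2]
L2 α=3/4: [2565/16, 783/8, 1269/8]
L3 α=0: [2565/16, 783/8, 1269/8]
L4 α=2/3: [8389/48, 3503/24, 3637/24]
→ [175, 146, 152]

query (1,3) [L1,L2,L3,L4] — begin 0,0,0
after L1 α=3/4: [615/4, 357/2, 18]
after L2 α=5/7: [3005/14, 622/7, 201/7]
after L3 α=1/4: [10695/56, 2209/28, 2213/28]
after L4 α=6/7: [60759/392, 4729/196, 4229/196]
rounded: [155, 24, 22]

query (1,1) [L1,L2,L3,L4,L5,L6] — begin 0,0,0
+L1 (α=2/3) → [124, 54, 308/3]
+L2 (α=1/2) → [75, 66, 353/6]
+L3 (α=3/4) → [351/2, 441/4, 3755/24]
+L4 (α=4/7) → [3029/14, 4203/28, 8971/56]
+L5 (α=2/3) → [4765/42, 6667/84, 7993/56]
+L6 (α=4/7) → [17421/98, 24251/196, 54891/392]
→ [178, 124, 140]


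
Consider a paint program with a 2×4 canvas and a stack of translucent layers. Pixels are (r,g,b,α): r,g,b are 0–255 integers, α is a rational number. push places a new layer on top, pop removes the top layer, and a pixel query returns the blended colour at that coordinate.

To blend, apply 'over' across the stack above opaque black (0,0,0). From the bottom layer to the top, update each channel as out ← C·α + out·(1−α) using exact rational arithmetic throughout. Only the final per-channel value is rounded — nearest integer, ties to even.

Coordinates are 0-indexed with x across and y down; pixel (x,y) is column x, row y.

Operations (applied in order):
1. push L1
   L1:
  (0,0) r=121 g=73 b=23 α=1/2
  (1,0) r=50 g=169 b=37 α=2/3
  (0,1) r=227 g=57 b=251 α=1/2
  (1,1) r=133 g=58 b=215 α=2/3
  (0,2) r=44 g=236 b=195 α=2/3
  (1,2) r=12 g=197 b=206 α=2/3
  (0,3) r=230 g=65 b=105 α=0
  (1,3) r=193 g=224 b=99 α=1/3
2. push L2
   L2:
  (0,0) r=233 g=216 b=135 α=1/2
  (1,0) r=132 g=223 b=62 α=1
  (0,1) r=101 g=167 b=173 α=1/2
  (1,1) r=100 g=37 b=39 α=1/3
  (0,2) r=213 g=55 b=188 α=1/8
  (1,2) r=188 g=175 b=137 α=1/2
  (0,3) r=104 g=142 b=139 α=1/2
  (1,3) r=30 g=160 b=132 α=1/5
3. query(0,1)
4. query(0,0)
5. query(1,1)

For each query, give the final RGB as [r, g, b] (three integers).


at x=0,y=1 over L1,L2:
L1 α=1/2: [227/2, 57/2, 251/2]
L2 α=1/2: [429/4, 391/4, 597/4]
rounded: [107, 98, 149]

at x=0,y=0 over L1,L2:
after L1 α=1/2: [121/2, 73/2, 23/2]
after L2 α=1/2: [587/4, 505/4, 293/4]
= [147, 126, 73]

(1,1) stack=L1,L2; from [0,0,0]:
L1 α=2/3: [266/3, 116/3, 430/3]
L2 α=1/3: [832/9, 343/9, 977/9]
rounded: [92, 38, 109]


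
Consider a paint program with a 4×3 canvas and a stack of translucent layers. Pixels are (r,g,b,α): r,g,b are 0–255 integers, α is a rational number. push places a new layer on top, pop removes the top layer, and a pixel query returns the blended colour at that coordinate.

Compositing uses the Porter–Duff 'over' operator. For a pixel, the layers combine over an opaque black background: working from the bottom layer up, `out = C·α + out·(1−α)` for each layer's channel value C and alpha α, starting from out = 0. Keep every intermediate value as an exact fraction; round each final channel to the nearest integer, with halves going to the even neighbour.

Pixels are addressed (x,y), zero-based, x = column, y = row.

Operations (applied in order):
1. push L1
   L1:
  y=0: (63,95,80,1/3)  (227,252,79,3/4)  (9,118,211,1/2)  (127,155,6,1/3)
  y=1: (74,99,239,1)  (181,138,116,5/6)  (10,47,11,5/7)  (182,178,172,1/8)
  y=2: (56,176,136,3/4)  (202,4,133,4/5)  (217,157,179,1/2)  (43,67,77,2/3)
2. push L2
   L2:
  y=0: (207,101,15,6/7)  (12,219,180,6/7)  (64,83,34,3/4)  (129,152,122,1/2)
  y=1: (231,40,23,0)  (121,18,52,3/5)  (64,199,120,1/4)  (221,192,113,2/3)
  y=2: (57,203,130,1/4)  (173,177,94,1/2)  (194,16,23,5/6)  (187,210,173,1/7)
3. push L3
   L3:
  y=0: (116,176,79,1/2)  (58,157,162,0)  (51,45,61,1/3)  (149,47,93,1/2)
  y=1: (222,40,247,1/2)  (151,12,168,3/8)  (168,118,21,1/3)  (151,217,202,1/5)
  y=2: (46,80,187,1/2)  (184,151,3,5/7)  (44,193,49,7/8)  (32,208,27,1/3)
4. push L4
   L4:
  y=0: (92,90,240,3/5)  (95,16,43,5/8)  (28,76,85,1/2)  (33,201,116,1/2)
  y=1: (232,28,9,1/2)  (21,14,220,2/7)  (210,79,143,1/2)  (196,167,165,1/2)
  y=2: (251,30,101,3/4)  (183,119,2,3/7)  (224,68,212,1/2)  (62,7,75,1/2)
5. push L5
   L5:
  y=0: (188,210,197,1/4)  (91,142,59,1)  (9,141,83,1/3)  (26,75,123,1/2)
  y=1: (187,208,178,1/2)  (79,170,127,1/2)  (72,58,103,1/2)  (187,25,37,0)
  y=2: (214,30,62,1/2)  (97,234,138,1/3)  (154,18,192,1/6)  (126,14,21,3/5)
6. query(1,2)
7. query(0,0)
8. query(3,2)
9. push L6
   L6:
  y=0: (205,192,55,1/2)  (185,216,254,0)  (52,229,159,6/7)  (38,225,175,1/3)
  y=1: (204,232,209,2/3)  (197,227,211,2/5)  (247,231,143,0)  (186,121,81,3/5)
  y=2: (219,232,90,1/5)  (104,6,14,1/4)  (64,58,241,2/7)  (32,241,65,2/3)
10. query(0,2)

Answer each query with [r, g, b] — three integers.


(1,2) stack=L1,L2,L3,L4,L5; from [0,0,0]:
after L1 α=4/5: [808/5, 16/5, 532/5]
after L2 α=1/2: [1673/10, 901/10, 501/5]
after L3 α=5/7: [6273/35, 668/5, 1077/35]
after L4 α=3/7: [44307/245, 4457/35, 4518/245]
after L5 α=1/3: [112379/735, 17104/105, 14282/245]
rounded: [153, 163, 58]

query (0,0) [L1,L2,L3,L4,L5] — begin 0,0,0
after L1 α=1/3: [21, 95/3, 80/3]
after L2 α=6/7: [1263/7, 1913/21, 50/3]
after L3 α=1/2: [2075/14, 5609/42, 287/6]
after L4 α=3/5: [4007/35, 11279/105, 2447/15]
after L5 α=1/4: [18601/140, 18629/140, 858/5]
= [133, 133, 172]

(3,2) stack=L1,L2,L3,L4,L5; from [0,0,0]:
+L1 (α=2/3) → [86/3, 134/3, 154/3]
+L2 (α=1/7) → [359/7, 478/7, 481/7]
+L3 (α=1/3) → [314/7, 804/7, 1151/21]
+L4 (α=1/2) → [374/7, 853/14, 1363/21]
+L5 (α=3/5) → [3394/35, 1147/35, 4049/105]
→ [97, 33, 39]

query (0,2) [L1,L2,L3,L4,L5,L6] — begin 0,0,0
after L1 α=3/4: [42, 132, 102]
after L2 α=1/4: [183/4, 599/4, 109]
after L3 α=1/2: [367/8, 919/8, 148]
after L4 α=3/4: [6391/32, 1639/32, 451/4]
after L5 α=1/2: [13239/64, 2599/64, 699/8]
after L6 α=1/5: [16743/80, 6311/80, 879/10]
rounded: [209, 79, 88]


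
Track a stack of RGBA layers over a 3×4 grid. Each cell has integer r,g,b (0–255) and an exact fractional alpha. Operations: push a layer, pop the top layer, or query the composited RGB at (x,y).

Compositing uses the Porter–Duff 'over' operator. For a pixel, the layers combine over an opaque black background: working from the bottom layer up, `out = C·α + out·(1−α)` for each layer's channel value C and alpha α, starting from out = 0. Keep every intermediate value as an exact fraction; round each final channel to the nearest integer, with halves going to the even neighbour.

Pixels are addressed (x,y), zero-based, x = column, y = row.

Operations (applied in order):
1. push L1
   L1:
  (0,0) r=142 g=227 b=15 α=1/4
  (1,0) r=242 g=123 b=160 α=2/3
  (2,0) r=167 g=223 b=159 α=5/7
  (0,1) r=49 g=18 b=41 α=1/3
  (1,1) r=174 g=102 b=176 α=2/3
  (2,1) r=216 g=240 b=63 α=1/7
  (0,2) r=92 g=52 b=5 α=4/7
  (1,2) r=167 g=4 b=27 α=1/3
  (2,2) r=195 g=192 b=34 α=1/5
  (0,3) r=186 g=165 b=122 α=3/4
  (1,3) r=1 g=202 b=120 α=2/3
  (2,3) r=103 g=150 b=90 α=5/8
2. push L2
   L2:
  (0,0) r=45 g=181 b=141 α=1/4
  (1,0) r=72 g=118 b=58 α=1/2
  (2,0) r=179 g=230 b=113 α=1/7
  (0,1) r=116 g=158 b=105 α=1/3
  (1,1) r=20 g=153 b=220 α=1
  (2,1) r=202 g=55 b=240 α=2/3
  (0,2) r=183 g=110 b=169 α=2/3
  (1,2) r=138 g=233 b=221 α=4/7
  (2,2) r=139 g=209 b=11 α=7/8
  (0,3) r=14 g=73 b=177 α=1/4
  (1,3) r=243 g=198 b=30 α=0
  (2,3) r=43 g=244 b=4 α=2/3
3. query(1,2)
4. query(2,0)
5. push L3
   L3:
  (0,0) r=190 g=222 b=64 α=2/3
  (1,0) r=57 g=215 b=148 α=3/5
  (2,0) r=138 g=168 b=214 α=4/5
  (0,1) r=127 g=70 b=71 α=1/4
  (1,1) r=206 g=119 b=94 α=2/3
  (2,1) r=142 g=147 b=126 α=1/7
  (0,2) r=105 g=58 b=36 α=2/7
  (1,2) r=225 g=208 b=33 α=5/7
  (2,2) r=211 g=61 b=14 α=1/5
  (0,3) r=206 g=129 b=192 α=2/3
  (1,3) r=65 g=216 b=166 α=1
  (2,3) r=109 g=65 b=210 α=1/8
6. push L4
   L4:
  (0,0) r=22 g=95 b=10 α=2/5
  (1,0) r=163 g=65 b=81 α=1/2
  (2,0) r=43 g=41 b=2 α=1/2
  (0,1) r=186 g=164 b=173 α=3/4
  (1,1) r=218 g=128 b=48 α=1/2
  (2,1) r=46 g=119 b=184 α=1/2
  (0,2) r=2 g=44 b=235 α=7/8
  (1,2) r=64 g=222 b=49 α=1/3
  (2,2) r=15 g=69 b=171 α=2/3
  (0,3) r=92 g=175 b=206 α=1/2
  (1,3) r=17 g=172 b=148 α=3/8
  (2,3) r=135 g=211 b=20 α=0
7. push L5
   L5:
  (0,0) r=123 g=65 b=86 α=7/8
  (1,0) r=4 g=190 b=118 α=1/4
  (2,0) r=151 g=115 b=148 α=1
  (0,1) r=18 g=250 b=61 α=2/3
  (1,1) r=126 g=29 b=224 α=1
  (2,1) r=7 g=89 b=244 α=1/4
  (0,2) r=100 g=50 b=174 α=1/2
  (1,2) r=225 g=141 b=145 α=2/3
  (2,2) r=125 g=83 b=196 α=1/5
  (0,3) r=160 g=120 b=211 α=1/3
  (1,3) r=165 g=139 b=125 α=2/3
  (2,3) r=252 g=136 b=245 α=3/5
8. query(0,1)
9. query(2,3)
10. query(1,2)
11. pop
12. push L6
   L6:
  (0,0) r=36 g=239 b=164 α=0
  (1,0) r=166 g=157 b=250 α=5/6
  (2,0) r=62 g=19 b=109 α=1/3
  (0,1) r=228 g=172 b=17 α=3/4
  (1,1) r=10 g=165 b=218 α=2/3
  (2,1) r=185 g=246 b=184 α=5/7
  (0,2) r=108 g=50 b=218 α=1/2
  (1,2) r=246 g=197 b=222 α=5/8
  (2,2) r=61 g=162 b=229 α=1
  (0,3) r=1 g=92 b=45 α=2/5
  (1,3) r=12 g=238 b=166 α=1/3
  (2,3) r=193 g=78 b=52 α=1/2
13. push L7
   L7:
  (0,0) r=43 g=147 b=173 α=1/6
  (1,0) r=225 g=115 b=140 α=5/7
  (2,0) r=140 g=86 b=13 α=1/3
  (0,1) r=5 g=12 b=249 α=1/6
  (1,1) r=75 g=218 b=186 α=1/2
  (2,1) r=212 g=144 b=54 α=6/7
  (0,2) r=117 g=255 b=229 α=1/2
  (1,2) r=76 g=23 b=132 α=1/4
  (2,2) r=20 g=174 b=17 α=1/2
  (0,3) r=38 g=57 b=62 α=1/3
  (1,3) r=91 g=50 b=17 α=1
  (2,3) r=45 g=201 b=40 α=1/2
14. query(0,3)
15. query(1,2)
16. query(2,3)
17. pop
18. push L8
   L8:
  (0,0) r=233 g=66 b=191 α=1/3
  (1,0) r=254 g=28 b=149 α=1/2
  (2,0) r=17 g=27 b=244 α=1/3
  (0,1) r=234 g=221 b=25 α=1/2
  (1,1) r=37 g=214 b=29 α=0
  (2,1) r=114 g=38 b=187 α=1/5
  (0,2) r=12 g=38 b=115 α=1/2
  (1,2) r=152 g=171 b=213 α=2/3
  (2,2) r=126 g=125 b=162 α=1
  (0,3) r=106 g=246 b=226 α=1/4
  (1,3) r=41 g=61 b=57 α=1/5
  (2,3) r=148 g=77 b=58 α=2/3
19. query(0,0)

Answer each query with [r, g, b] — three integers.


(1,2) stack=L1,L2; from [0,0,0]:
L1 α=1/3: [167/3, 4/3, 9]
L2 α=4/7: [719/7, 936/7, 911/7]
rounded: [103, 134, 130]

(2,0) stack=L1,L2; from [0,0,0]:
after L1 α=5/7: [835/7, 1115/7, 795/7]
after L2 α=1/7: [6263/49, 8300/49, 5561/49]
→ [128, 169, 113]

query (0,1) [L1,L2,L3,L4,L5] — begin 0,0,0
after L1 α=1/3: [49/3, 6, 41/3]
after L2 α=1/3: [446/9, 170/3, 397/9]
after L3 α=1/4: [827/12, 60, 305/6]
after L4 α=3/4: [7523/48, 138, 3419/24]
after L5 α=2/3: [9251/144, 638/3, 6347/72]
= [64, 213, 88]

(2,3) stack=L1,L2,L3,L4,L5; from [0,0,0]:
after L1 α=5/8: [515/8, 375/4, 225/4]
after L2 α=2/3: [401/8, 2327/12, 257/12]
after L3 α=1/8: [3679/64, 17069/96, 4319/96]
after L4 α=0: [3679/64, 17069/96, 4319/96]
after L5 α=3/5: [27871/160, 36653/240, 39599/240]
rounded: [174, 153, 165]

(1,2) stack=L1,L2,L3,L4,L5; from [0,0,0]:
+L1 (α=1/3) → [167/3, 4/3, 9]
+L2 (α=4/7) → [719/7, 936/7, 911/7]
+L3 (α=5/7) → [9313/49, 9152/49, 2977/49]
+L4 (α=1/3) → [7254/49, 29182/147, 2785/49]
+L5 (α=2/3) → [9768/49, 70636/441, 5665/49]
→ [199, 160, 116]

at x=0,y=3 over L1,L2,L3,L4,L6,L7:
L1 α=3/4: [279/2, 495/4, 183/2]
L2 α=1/4: [865/8, 1777/16, 903/8]
L3 α=2/3: [1387/8, 5905/48, 1325/8]
L4 α=1/2: [2123/16, 14305/96, 2973/16]
L6 α=2/5: [6401/80, 20193/160, 10359/80]
L7 α=1/3: [7921/120, 8251/80, 12839/120]
→ [66, 103, 107]

at x=1,y=2 over L1,L2,L3,L4,L6,L7:
+L1 (α=1/3) → [167/3, 4/3, 9]
+L2 (α=4/7) → [719/7, 936/7, 911/7]
+L3 (α=5/7) → [9313/49, 9152/49, 2977/49]
+L4 (α=1/3) → [7254/49, 29182/147, 2785/49]
+L6 (α=5/8) → [10254/49, 77447/392, 62745/392]
+L7 (α=1/4) → [17243/98, 241357/1568, 239979/1568]
→ [176, 154, 153]

query (2,3) [L1,L2,L3,L4,L6,L7] — begin 0,0,0
L1 α=5/8: [515/8, 375/4, 225/4]
L2 α=2/3: [401/8, 2327/12, 257/12]
L3 α=1/8: [3679/64, 17069/96, 4319/96]
L4 α=0: [3679/64, 17069/96, 4319/96]
L6 α=1/2: [16031/128, 24557/192, 9311/192]
L7 α=1/2: [21791/256, 63149/384, 16991/384]
= [85, 164, 44]

(0,0) stack=L1,L2,L3,L4,L6,L8; from [0,0,0]:
+L1 (α=1/4) → [71/2, 227/4, 15/4]
+L2 (α=1/4) → [303/8, 1405/16, 609/16]
+L3 (α=2/3) → [3343/24, 8509/48, 2657/48]
+L4 (α=2/5) → [739/8, 11549/80, 2977/80]
+L6 (α=0) → [739/8, 11549/80, 2977/80]
+L8 (α=1/3) → [557/4, 14189/120, 3539/40]
= [139, 118, 88]


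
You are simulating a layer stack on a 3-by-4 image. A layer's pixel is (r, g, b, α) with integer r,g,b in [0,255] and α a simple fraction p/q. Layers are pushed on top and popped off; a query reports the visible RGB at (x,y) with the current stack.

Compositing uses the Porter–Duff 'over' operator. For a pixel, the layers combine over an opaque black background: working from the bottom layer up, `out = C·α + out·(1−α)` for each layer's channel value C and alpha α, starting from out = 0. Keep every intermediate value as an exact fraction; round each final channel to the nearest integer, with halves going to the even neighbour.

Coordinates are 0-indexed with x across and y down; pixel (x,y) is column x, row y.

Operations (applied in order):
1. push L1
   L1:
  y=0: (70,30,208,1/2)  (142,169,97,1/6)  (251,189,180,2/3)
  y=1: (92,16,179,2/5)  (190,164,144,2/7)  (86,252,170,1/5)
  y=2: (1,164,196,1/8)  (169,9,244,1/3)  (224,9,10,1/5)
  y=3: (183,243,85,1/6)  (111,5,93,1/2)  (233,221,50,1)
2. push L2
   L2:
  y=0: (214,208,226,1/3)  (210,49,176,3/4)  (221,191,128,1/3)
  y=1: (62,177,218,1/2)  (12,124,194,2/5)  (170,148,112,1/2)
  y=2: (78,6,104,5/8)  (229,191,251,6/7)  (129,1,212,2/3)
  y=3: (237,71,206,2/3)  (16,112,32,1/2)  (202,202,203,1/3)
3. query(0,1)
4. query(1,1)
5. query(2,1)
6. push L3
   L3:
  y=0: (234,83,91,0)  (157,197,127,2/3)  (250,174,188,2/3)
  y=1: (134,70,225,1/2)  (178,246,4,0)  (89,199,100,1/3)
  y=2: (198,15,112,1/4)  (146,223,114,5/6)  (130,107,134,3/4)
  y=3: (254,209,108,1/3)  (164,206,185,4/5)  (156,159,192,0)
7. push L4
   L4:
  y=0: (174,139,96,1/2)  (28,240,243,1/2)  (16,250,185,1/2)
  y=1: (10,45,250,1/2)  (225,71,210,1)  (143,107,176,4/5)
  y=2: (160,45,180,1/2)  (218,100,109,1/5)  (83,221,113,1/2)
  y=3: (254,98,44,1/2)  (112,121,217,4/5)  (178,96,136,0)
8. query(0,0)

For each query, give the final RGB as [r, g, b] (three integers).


(0,1) stack=L1,L2; from [0,0,0]:
+L1 (α=2/5) → [184/5, 32/5, 358/5]
+L2 (α=1/2) → [247/5, 917/10, 724/5]
rounded: [49, 92, 145]

at x=1,y=1 over L1,L2:
L1 α=2/7: [380/7, 328/7, 288/7]
L2 α=2/5: [1308/35, 544/7, 716/7]
→ [37, 78, 102]

(2,1) stack=L1,L2; from [0,0,0]:
after L1 α=1/5: [86/5, 252/5, 34]
after L2 α=1/2: [468/5, 496/5, 73]
rounded: [94, 99, 73]

query (0,0) [L1,L2,L3,L4] — begin 0,0,0
after L1 α=1/2: [35, 15, 104]
after L2 α=1/3: [284/3, 238/3, 434/3]
after L3 α=0: [284/3, 238/3, 434/3]
after L4 α=1/2: [403/3, 655/6, 361/3]
rounded: [134, 109, 120]


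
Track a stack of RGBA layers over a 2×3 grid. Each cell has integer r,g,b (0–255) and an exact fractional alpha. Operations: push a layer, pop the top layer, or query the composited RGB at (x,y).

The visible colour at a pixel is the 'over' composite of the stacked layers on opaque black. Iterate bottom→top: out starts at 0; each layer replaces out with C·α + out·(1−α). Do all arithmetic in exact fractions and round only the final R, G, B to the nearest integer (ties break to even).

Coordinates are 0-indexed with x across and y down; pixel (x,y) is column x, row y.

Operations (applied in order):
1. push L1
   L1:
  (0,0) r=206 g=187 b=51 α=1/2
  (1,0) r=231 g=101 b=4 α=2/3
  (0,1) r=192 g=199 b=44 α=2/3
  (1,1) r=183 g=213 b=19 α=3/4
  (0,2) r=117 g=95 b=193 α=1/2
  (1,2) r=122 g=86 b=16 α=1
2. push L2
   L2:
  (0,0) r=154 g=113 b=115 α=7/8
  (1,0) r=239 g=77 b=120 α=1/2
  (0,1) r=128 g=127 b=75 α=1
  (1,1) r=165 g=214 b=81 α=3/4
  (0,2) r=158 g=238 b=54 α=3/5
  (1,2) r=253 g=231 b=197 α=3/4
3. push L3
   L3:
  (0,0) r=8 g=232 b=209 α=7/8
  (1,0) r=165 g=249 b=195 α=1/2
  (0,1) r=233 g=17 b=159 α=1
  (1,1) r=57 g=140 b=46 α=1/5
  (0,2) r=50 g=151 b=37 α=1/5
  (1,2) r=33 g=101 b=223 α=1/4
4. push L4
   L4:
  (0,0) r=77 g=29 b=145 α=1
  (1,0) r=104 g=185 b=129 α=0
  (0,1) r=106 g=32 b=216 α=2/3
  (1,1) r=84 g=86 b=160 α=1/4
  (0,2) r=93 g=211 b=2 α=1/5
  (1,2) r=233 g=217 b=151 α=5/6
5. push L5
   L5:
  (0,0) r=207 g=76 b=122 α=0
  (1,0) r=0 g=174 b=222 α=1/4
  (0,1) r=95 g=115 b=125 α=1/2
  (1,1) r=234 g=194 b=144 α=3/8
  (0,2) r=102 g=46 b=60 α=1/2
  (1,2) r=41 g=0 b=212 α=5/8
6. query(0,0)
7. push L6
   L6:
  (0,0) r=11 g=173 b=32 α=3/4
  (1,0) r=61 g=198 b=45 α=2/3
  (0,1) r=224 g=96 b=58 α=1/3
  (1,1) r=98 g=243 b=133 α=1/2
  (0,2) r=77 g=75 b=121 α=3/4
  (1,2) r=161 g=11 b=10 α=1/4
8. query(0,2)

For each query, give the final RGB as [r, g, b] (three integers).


query (0,0) [L1,L2,L3,L4,L5] — begin 0,0,0
after L1 α=1/2: [103, 187/2, 51/2]
after L2 α=7/8: [1181/8, 1769/16, 1661/16]
after L3 α=7/8: [1629/64, 27753/128, 25069/128]
after L4 α=1: [77, 29, 145]
after L5 α=0: [77, 29, 145]
rounded: [77, 29, 145]

at x=0,y=2 over L1,L2,L3,L4,L5,L6:
after L1 α=1/2: [117/2, 95/2, 193/2]
after L2 α=3/5: [591/5, 809/5, 71]
after L3 α=1/5: [2614/25, 3991/25, 321/5]
after L4 α=1/5: [12781/125, 21239/125, 1294/25]
after L5 α=1/2: [25531/250, 26989/250, 1397/25]
after L6 α=3/4: [83281/1000, 83239/1000, 2618/25]
→ [83, 83, 105]


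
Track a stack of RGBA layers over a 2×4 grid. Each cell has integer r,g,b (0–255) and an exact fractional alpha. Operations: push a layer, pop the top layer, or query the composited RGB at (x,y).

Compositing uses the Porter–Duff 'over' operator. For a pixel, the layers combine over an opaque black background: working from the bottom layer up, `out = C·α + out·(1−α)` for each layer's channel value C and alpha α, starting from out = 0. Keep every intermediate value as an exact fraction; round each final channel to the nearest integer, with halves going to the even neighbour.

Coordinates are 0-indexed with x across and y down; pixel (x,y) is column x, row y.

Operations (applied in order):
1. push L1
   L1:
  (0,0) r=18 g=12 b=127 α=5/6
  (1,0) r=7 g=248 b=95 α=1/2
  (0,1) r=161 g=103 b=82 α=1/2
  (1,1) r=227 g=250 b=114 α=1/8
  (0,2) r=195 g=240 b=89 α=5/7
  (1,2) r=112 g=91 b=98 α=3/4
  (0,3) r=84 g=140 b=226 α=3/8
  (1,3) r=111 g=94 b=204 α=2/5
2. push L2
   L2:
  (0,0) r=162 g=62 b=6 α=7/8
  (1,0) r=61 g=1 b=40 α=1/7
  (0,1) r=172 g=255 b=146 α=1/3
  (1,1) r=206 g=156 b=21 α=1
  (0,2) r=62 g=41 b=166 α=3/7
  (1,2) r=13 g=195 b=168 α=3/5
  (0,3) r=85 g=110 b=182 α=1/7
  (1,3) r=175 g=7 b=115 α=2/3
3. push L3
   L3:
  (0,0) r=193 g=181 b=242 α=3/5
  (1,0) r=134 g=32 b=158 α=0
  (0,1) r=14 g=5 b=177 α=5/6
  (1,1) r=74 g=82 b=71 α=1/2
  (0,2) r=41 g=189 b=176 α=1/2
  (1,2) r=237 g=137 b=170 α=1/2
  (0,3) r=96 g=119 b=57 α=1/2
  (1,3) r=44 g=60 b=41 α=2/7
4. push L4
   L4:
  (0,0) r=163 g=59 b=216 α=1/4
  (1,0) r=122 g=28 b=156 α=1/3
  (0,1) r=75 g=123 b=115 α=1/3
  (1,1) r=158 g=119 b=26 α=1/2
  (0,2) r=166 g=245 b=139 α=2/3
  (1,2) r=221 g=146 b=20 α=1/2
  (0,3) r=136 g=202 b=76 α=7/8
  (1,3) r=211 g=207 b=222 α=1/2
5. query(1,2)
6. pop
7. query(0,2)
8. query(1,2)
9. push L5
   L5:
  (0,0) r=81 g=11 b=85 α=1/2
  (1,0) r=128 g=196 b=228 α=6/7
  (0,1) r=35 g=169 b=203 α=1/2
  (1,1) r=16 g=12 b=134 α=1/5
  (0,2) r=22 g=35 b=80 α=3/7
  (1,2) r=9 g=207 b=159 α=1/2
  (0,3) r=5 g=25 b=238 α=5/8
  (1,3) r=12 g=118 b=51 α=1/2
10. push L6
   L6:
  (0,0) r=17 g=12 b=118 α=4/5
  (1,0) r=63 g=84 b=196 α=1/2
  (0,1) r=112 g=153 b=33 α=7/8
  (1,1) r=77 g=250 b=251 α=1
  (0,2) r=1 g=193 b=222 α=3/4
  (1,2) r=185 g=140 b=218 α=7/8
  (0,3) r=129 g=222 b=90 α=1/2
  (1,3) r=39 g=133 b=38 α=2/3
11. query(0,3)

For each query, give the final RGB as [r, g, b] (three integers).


at x=1,y=2 over L1,L2,L3,L4:
after L1 α=3/4: [84, 273/4, 147/2]
after L2 α=3/5: [207/5, 1443/10, 651/5]
after L3 α=1/2: [696/5, 2813/20, 1501/10]
after L4 α=1/2: [1801/10, 5733/40, 1701/20]
= [180, 143, 85]

query (0,2) [L1,L2,L3] — begin 0,0,0
L1 α=5/7: [975/7, 1200/7, 445/7]
L2 α=3/7: [5202/49, 5661/49, 5266/49]
L3 α=1/2: [7211/98, 7461/49, 6945/49]
= [74, 152, 142]

query (1,2) [L1,L2,L3] — begin 0,0,0
+L1 (α=3/4) → [84, 273/4, 147/2]
+L2 (α=3/5) → [207/5, 1443/10, 651/5]
+L3 (α=1/2) → [696/5, 2813/20, 1501/10]
rounded: [139, 141, 150]

query (0,3) [L1,L2,L3,L5,L6] — begin 0,0,0
L1 α=3/8: [63/2, 105/2, 339/4]
L2 α=1/7: [274/7, 425/7, 1381/14]
L3 α=1/2: [473/7, 629/7, 2179/28]
L5 α=5/8: [797/28, 1381/28, 39857/224]
L6 α=1/2: [4409/56, 7597/56, 60017/448]
→ [79, 136, 134]
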